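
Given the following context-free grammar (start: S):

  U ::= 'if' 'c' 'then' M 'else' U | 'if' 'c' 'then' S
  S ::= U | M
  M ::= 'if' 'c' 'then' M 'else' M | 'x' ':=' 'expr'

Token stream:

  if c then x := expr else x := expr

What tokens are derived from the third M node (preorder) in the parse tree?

[S [M if c then [M x := expr] else [M x := expr]]]

x := expr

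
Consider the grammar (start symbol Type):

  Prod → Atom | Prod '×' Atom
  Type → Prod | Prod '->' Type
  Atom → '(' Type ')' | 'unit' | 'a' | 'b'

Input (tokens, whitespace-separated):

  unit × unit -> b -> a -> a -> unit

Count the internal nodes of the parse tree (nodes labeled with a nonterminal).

17

[Type [Prod [Prod [Atom unit]] × [Atom unit]] -> [Type [Prod [Atom b]] -> [Type [Prod [Atom a]] -> [Type [Prod [Atom a]] -> [Type [Prod [Atom unit]]]]]]]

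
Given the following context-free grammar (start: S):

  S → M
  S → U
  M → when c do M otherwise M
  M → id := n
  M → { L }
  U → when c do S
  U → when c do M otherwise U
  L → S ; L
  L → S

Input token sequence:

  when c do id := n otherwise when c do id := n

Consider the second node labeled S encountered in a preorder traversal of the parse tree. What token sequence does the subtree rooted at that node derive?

id := n

[S [U when c do [M id := n] otherwise [U when c do [S [M id := n]]]]]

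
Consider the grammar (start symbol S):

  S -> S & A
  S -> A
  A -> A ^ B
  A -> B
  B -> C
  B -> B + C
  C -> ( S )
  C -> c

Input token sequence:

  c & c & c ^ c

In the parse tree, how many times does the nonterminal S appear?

[S [S [S [A [B [C c]]]] & [A [B [C c]]]] & [A [A [B [C c]]] ^ [B [C c]]]]

3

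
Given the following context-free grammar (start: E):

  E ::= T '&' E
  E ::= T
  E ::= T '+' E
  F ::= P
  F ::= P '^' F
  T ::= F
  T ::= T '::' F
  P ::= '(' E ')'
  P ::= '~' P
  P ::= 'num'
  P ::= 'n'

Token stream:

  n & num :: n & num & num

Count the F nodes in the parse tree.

[E [T [F [P n]]] & [E [T [T [F [P num]]] :: [F [P n]]] & [E [T [F [P num]]] & [E [T [F [P num]]]]]]]

5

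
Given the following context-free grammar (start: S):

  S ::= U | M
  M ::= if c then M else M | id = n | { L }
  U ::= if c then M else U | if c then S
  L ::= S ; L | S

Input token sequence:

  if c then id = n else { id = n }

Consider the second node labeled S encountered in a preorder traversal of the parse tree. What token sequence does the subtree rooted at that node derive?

[S [M if c then [M id = n] else [M { [L [S [M id = n]]] }]]]

id = n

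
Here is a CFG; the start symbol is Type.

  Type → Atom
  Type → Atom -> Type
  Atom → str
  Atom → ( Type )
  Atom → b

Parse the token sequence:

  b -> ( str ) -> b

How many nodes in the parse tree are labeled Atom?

[Type [Atom b] -> [Type [Atom ( [Type [Atom str]] )] -> [Type [Atom b]]]]

4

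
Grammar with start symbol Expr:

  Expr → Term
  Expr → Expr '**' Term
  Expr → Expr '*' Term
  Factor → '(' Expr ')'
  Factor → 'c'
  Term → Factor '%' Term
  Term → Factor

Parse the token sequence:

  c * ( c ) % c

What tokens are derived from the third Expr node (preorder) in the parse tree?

c

[Expr [Expr [Term [Factor c]]] * [Term [Factor ( [Expr [Term [Factor c]]] )] % [Term [Factor c]]]]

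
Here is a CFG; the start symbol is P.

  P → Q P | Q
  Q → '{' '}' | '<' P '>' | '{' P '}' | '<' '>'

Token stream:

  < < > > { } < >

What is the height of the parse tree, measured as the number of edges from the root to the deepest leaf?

4

[P [Q < [P [Q < >]] >] [P [Q { }] [P [Q < >]]]]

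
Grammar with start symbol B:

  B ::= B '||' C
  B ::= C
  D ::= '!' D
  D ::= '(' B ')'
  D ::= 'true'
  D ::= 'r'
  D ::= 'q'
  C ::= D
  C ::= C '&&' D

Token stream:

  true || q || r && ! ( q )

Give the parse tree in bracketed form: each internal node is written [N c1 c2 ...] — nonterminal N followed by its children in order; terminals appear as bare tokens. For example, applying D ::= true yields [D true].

[B [B [B [C [D true]]] || [C [D q]]] || [C [C [D r]] && [D ! [D ( [B [C [D q]]] )]]]]

B
B || C
B || C || C
C || C || C
D || C || C
true || C || C
true || D || C
true || q || C
true || q || C && D
true || q || D && D
true || q || r && D
true || q || r && ! D
true || q || r && ! ( B )
true || q || r && ! ( C )
true || q || r && ! ( D )
true || q || r && ! ( q )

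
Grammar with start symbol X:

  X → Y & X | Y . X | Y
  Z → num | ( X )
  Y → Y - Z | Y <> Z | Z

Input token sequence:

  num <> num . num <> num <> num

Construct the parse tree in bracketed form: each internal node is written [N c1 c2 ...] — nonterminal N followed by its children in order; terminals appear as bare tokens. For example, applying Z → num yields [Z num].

[X [Y [Y [Z num]] <> [Z num]] . [X [Y [Y [Y [Z num]] <> [Z num]] <> [Z num]]]]

X
Y . X
Y <> Z . X
Z <> Z . X
num <> Z . X
num <> num . X
num <> num . Y
num <> num . Y <> Z
num <> num . Y <> Z <> Z
num <> num . Z <> Z <> Z
num <> num . num <> Z <> Z
num <> num . num <> num <> Z
num <> num . num <> num <> num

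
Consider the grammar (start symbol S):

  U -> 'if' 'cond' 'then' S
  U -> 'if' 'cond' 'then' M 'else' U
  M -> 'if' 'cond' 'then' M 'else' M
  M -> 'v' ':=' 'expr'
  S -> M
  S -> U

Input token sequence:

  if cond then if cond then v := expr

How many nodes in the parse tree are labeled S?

[S [U if cond then [S [U if cond then [S [M v := expr]]]]]]

3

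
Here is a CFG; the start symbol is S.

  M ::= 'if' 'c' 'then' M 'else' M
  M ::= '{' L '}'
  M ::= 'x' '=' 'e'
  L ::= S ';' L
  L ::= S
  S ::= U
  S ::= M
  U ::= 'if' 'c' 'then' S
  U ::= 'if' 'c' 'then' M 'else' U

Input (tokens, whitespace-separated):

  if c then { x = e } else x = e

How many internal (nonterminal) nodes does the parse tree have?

7

[S [M if c then [M { [L [S [M x = e]]] }] else [M x = e]]]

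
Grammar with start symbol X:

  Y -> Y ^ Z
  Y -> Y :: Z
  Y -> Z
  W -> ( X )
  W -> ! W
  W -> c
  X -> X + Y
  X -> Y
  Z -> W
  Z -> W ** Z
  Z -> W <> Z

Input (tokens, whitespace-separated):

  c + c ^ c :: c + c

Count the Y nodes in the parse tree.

5

[X [X [X [Y [Z [W c]]]] + [Y [Y [Y [Z [W c]]] ^ [Z [W c]]] :: [Z [W c]]]] + [Y [Z [W c]]]]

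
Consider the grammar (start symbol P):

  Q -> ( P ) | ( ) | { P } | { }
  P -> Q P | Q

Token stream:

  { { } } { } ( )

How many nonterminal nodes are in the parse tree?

8

[P [Q { [P [Q { }]] }] [P [Q { }] [P [Q ( )]]]]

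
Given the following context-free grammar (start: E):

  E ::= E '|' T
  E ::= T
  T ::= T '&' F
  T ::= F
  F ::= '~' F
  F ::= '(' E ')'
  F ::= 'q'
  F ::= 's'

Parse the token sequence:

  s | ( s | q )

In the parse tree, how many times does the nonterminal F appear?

[E [E [T [F s]]] | [T [F ( [E [E [T [F s]]] | [T [F q]]] )]]]

4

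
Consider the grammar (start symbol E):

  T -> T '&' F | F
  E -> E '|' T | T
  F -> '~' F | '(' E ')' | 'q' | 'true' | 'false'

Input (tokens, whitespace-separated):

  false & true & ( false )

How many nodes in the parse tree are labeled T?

4

[E [T [T [T [F false]] & [F true]] & [F ( [E [T [F false]]] )]]]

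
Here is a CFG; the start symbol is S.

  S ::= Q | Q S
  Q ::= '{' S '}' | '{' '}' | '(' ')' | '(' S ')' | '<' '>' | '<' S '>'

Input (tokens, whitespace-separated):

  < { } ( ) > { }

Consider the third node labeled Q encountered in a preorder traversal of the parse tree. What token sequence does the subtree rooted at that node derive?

[S [Q < [S [Q { }] [S [Q ( )]]] >] [S [Q { }]]]

( )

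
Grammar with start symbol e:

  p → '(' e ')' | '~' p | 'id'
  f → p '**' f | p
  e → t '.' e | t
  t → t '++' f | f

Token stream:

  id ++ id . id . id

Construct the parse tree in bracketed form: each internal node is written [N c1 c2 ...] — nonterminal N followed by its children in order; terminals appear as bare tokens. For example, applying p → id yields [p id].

[e [t [t [f [p id]]] ++ [f [p id]]] . [e [t [f [p id]]] . [e [t [f [p id]]]]]]

e
t . e
t ++ f . e
f ++ f . e
p ++ f . e
id ++ f . e
id ++ p . e
id ++ id . e
id ++ id . t . e
id ++ id . f . e
id ++ id . p . e
id ++ id . id . e
id ++ id . id . t
id ++ id . id . f
id ++ id . id . p
id ++ id . id . id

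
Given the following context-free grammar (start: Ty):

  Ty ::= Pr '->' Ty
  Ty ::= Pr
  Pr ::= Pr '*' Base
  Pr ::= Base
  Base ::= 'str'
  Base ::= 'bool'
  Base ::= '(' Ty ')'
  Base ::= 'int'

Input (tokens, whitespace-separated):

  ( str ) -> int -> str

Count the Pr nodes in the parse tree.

[Ty [Pr [Base ( [Ty [Pr [Base str]]] )]] -> [Ty [Pr [Base int]] -> [Ty [Pr [Base str]]]]]

4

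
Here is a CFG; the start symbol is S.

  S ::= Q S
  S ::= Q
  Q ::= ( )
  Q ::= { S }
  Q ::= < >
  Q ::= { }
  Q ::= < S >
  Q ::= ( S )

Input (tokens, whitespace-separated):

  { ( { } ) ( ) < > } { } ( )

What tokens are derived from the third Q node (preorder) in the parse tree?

[S [Q { [S [Q ( [S [Q { }]] )] [S [Q ( )] [S [Q < >]]]] }] [S [Q { }] [S [Q ( )]]]]

{ }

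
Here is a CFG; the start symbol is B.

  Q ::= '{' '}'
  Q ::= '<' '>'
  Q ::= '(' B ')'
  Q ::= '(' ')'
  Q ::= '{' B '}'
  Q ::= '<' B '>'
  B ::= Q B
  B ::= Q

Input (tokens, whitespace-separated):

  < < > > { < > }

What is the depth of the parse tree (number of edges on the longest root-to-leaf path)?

5

[B [Q < [B [Q < >]] >] [B [Q { [B [Q < >]] }]]]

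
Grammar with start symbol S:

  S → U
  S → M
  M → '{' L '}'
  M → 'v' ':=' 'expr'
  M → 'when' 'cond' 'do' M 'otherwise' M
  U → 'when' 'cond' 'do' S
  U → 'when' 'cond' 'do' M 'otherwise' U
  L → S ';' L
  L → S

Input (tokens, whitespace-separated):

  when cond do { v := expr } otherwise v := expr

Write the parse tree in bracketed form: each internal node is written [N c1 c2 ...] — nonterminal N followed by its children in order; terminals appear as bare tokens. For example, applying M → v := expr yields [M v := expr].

S
M
when cond do M otherwise M
when cond do { L } otherwise M
when cond do { S } otherwise M
when cond do { M } otherwise M
when cond do { v := expr } otherwise M
when cond do { v := expr } otherwise v := expr

[S [M when cond do [M { [L [S [M v := expr]]] }] otherwise [M v := expr]]]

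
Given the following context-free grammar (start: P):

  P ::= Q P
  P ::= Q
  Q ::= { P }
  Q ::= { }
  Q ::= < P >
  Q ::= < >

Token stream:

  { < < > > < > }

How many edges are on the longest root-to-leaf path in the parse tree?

6

[P [Q { [P [Q < [P [Q < >]] >] [P [Q < >]]] }]]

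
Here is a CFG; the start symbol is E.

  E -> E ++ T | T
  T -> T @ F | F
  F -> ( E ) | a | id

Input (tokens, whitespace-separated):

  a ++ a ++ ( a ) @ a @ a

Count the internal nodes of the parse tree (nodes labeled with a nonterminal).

16

[E [E [E [T [F a]]] ++ [T [F a]]] ++ [T [T [T [F ( [E [T [F a]]] )]] @ [F a]] @ [F a]]]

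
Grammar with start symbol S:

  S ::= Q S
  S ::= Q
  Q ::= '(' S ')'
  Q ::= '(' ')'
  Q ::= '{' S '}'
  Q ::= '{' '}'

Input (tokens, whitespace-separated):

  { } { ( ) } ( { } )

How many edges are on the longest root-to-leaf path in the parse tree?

[S [Q { }] [S [Q { [S [Q ( )]] }] [S [Q ( [S [Q { }]] )]]]]

6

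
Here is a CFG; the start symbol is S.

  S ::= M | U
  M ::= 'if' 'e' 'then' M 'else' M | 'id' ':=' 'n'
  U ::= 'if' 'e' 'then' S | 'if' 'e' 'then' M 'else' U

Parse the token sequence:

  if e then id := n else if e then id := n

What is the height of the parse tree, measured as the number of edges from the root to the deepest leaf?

[S [U if e then [M id := n] else [U if e then [S [M id := n]]]]]

5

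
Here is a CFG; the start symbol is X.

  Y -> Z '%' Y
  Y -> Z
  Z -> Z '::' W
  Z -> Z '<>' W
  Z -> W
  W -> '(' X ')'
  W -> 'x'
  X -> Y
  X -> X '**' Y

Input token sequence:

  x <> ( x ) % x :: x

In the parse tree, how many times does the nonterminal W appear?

5

[X [Y [Z [Z [W x]] <> [W ( [X [Y [Z [W x]]]] )]] % [Y [Z [Z [W x]] :: [W x]]]]]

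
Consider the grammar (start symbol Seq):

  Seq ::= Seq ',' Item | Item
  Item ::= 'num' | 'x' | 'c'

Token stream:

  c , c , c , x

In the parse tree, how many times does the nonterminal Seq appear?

4

[Seq [Seq [Seq [Seq [Item c]] , [Item c]] , [Item c]] , [Item x]]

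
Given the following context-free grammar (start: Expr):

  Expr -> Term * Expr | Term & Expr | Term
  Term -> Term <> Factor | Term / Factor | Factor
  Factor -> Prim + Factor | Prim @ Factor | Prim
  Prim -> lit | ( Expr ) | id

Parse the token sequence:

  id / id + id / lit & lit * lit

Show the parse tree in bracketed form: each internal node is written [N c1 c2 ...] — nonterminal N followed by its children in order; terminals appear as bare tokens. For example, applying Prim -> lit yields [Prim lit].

[Expr [Term [Term [Term [Factor [Prim id]]] / [Factor [Prim id] + [Factor [Prim id]]]] / [Factor [Prim lit]]] & [Expr [Term [Factor [Prim lit]]] * [Expr [Term [Factor [Prim lit]]]]]]

Expr
Term & Expr
Term / Factor & Expr
Term / Factor / Factor & Expr
Factor / Factor / Factor & Expr
Prim / Factor / Factor & Expr
id / Factor / Factor & Expr
id / Prim + Factor / Factor & Expr
id / id + Factor / Factor & Expr
id / id + Prim / Factor & Expr
id / id + id / Factor & Expr
id / id + id / Prim & Expr
id / id + id / lit & Expr
id / id + id / lit & Term * Expr
id / id + id / lit & Factor * Expr
id / id + id / lit & Prim * Expr
id / id + id / lit & lit * Expr
id / id + id / lit & lit * Term
id / id + id / lit & lit * Factor
id / id + id / lit & lit * Prim
id / id + id / lit & lit * lit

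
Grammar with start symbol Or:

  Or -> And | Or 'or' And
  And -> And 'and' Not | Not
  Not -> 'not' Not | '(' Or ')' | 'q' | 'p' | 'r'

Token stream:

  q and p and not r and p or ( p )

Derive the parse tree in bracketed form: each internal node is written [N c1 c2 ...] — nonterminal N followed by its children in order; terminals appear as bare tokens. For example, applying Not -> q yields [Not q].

[Or [Or [And [And [And [And [Not q]] and [Not p]] and [Not not [Not r]]] and [Not p]]] or [And [Not ( [Or [And [Not p]]] )]]]

Or
Or or And
And or And
And and Not or And
And and Not and Not or And
And and Not and Not and Not or And
Not and Not and Not and Not or And
q and Not and Not and Not or And
q and p and Not and Not or And
q and p and not Not and Not or And
q and p and not r and Not or And
q and p and not r and p or And
q and p and not r and p or Not
q and p and not r and p or ( Or )
q and p and not r and p or ( And )
q and p and not r and p or ( Not )
q and p and not r and p or ( p )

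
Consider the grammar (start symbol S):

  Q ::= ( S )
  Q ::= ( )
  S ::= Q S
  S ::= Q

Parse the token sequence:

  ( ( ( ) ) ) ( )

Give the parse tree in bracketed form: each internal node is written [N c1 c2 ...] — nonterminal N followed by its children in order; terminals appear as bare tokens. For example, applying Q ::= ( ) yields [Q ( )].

S
Q S
( S ) S
( Q ) S
( ( S ) ) S
( ( Q ) ) S
( ( ( ) ) ) S
( ( ( ) ) ) Q
( ( ( ) ) ) ( )

[S [Q ( [S [Q ( [S [Q ( )]] )]] )] [S [Q ( )]]]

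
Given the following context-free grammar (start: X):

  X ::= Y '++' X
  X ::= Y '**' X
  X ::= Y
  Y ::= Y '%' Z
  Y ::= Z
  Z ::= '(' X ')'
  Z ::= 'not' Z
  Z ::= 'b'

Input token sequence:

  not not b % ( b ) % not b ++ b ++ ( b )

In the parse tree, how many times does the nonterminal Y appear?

[X [Y [Y [Y [Z not [Z not [Z b]]]] % [Z ( [X [Y [Z b]]] )]] % [Z not [Z b]]] ++ [X [Y [Z b]] ++ [X [Y [Z ( [X [Y [Z b]]] )]]]]]

7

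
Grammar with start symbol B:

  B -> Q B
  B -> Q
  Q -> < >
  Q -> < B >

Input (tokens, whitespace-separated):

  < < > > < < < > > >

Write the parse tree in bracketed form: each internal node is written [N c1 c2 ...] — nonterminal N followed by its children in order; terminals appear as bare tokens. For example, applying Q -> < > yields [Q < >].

B
Q B
< B > B
< Q > B
< < > > B
< < > > Q
< < > > < B >
< < > > < Q >
< < > > < < B > >
< < > > < < Q > >
< < > > < < < > > >

[B [Q < [B [Q < >]] >] [B [Q < [B [Q < [B [Q < >]] >]] >]]]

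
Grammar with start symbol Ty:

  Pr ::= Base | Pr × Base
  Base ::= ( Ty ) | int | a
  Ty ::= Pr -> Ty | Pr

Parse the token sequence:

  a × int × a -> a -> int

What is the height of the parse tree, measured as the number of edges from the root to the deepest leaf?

[Ty [Pr [Pr [Pr [Base a]] × [Base int]] × [Base a]] -> [Ty [Pr [Base a]] -> [Ty [Pr [Base int]]]]]

5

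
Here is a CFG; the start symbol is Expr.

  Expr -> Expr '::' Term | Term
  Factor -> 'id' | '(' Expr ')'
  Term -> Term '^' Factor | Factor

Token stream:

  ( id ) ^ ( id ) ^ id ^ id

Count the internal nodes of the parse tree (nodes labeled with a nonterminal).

[Expr [Term [Term [Term [Term [Factor ( [Expr [Term [Factor id]]] )]] ^ [Factor ( [Expr [Term [Factor id]]] )]] ^ [Factor id]] ^ [Factor id]]]

15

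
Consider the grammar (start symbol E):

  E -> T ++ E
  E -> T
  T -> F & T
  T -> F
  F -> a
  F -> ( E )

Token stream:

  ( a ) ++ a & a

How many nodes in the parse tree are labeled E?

[E [T [F ( [E [T [F a]]] )]] ++ [E [T [F a] & [T [F a]]]]]

3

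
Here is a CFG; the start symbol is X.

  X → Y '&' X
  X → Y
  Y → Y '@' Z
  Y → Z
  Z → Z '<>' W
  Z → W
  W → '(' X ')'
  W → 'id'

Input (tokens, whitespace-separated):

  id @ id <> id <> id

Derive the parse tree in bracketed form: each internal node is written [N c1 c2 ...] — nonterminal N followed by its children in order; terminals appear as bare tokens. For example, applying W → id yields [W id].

[X [Y [Y [Z [W id]]] @ [Z [Z [Z [W id]] <> [W id]] <> [W id]]]]

X
Y
Y @ Z
Z @ Z
W @ Z
id @ Z
id @ Z <> W
id @ Z <> W <> W
id @ W <> W <> W
id @ id <> W <> W
id @ id <> id <> W
id @ id <> id <> id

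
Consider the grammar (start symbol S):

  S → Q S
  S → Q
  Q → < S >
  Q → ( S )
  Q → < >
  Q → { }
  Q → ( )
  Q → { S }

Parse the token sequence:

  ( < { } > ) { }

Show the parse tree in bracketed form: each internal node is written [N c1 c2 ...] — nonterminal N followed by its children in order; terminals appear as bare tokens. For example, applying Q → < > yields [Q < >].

S
Q S
( S ) S
( Q ) S
( < S > ) S
( < Q > ) S
( < { } > ) S
( < { } > ) Q
( < { } > ) { }

[S [Q ( [S [Q < [S [Q { }]] >]] )] [S [Q { }]]]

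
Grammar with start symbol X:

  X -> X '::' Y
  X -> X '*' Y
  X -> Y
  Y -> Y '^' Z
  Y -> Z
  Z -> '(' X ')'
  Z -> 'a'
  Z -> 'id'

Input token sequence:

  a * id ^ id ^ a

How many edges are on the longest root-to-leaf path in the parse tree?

5

[X [X [Y [Z a]]] * [Y [Y [Y [Z id]] ^ [Z id]] ^ [Z a]]]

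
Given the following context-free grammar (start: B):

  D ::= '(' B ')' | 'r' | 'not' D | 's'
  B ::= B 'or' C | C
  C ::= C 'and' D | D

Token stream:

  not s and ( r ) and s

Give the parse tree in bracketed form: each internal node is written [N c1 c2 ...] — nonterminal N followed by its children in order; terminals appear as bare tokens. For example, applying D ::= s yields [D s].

[B [C [C [C [D not [D s]]] and [D ( [B [C [D r]]] )]] and [D s]]]

B
C
C and D
C and D and D
D and D and D
not D and D and D
not s and D and D
not s and ( B ) and D
not s and ( C ) and D
not s and ( D ) and D
not s and ( r ) and D
not s and ( r ) and s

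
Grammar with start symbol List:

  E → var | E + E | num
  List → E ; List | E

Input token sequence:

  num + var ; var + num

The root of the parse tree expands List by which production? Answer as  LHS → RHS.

List → E ; List

[List [E [E num] + [E var]] ; [List [E [E var] + [E num]]]]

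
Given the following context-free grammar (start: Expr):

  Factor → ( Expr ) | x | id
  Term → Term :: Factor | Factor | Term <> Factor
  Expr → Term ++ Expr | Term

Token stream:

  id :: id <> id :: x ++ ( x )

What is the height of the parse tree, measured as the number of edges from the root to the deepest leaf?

[Expr [Term [Term [Term [Term [Factor id]] :: [Factor id]] <> [Factor id]] :: [Factor x]] ++ [Expr [Term [Factor ( [Expr [Term [Factor x]]] )]]]]

7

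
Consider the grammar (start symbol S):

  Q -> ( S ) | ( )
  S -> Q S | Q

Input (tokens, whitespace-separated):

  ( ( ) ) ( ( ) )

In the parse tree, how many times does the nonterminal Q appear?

[S [Q ( [S [Q ( )]] )] [S [Q ( [S [Q ( )]] )]]]

4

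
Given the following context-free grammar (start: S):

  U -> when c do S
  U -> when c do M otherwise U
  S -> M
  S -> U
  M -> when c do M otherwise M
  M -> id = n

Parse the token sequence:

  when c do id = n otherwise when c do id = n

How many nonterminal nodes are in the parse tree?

6

[S [U when c do [M id = n] otherwise [U when c do [S [M id = n]]]]]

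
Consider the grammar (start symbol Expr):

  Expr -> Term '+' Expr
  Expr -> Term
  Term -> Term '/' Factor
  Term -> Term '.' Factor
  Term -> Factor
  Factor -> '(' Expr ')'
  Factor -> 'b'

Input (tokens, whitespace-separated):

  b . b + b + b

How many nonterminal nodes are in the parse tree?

[Expr [Term [Term [Factor b]] . [Factor b]] + [Expr [Term [Factor b]] + [Expr [Term [Factor b]]]]]

11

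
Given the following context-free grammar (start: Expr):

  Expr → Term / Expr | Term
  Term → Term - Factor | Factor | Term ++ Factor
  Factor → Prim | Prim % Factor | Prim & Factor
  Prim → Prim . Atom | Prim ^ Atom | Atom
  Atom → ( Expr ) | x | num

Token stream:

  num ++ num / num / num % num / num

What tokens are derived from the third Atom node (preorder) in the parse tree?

num

[Expr [Term [Term [Factor [Prim [Atom num]]]] ++ [Factor [Prim [Atom num]]]] / [Expr [Term [Factor [Prim [Atom num]]]] / [Expr [Term [Factor [Prim [Atom num]] % [Factor [Prim [Atom num]]]]] / [Expr [Term [Factor [Prim [Atom num]]]]]]]]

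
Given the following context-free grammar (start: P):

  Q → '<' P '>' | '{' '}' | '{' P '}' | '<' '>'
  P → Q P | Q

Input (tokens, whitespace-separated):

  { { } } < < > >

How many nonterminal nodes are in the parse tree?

[P [Q { [P [Q { }]] }] [P [Q < [P [Q < >]] >]]]

8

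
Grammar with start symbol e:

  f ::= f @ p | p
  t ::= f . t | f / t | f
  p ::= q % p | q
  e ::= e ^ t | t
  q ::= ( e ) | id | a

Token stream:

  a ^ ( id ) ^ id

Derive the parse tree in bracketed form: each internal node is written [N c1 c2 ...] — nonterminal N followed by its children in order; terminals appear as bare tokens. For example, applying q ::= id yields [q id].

e
e ^ t
e ^ t ^ t
t ^ t ^ t
f ^ t ^ t
p ^ t ^ t
q ^ t ^ t
a ^ t ^ t
a ^ f ^ t
a ^ p ^ t
a ^ q ^ t
a ^ ( e ) ^ t
a ^ ( t ) ^ t
a ^ ( f ) ^ t
a ^ ( p ) ^ t
a ^ ( q ) ^ t
a ^ ( id ) ^ t
a ^ ( id ) ^ f
a ^ ( id ) ^ p
a ^ ( id ) ^ q
a ^ ( id ) ^ id

[e [e [e [t [f [p [q a]]]]] ^ [t [f [p [q ( [e [t [f [p [q id]]]]] )]]]]] ^ [t [f [p [q id]]]]]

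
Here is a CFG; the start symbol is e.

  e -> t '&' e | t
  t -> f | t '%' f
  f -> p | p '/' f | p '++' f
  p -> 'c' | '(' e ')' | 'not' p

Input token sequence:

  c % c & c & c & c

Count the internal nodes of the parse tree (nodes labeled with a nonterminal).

[e [t [t [f [p c]]] % [f [p c]]] & [e [t [f [p c]]] & [e [t [f [p c]]] & [e [t [f [p c]]]]]]]

19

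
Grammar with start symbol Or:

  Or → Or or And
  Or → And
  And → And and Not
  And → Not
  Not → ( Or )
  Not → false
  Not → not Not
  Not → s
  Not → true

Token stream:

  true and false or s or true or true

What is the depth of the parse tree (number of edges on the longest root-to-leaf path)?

7

[Or [Or [Or [Or [And [And [Not true]] and [Not false]]] or [And [Not s]]] or [And [Not true]]] or [And [Not true]]]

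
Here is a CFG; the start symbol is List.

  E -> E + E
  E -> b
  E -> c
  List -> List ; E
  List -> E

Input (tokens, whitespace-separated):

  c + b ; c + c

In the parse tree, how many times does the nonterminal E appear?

[List [List [E [E c] + [E b]]] ; [E [E c] + [E c]]]

6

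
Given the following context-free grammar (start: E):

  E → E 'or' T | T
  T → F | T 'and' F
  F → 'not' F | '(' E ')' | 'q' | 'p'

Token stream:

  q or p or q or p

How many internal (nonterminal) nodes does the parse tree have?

12

[E [E [E [E [T [F q]]] or [T [F p]]] or [T [F q]]] or [T [F p]]]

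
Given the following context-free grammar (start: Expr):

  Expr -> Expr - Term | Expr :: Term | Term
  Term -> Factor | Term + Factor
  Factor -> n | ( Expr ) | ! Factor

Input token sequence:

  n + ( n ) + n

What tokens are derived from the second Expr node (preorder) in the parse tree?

n

[Expr [Term [Term [Term [Factor n]] + [Factor ( [Expr [Term [Factor n]]] )]] + [Factor n]]]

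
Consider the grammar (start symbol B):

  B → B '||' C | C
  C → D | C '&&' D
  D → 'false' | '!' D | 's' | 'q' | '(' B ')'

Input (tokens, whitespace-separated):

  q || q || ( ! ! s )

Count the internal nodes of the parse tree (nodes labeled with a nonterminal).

[B [B [B [C [D q]]] || [C [D q]]] || [C [D ( [B [C [D ! [D ! [D s]]]]] )]]]

14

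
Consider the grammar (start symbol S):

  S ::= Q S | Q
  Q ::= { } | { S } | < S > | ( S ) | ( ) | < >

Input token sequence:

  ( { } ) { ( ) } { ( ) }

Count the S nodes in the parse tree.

6

[S [Q ( [S [Q { }]] )] [S [Q { [S [Q ( )]] }] [S [Q { [S [Q ( )]] }]]]]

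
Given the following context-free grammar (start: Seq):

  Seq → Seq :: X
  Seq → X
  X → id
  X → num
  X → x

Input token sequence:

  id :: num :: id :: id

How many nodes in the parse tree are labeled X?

[Seq [Seq [Seq [Seq [X id]] :: [X num]] :: [X id]] :: [X id]]

4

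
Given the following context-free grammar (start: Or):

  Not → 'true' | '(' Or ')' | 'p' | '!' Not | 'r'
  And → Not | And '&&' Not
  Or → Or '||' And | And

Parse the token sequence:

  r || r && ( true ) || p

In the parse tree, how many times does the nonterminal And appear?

5

[Or [Or [Or [And [Not r]]] || [And [And [Not r]] && [Not ( [Or [And [Not true]]] )]]] || [And [Not p]]]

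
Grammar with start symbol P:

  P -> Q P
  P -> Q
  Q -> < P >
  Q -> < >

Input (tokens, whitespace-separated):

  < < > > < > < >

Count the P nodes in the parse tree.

4

[P [Q < [P [Q < >]] >] [P [Q < >] [P [Q < >]]]]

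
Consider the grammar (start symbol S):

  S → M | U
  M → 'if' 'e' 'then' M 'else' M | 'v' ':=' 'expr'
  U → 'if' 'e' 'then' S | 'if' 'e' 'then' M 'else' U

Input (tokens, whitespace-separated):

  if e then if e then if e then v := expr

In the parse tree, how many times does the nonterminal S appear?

4

[S [U if e then [S [U if e then [S [U if e then [S [M v := expr]]]]]]]]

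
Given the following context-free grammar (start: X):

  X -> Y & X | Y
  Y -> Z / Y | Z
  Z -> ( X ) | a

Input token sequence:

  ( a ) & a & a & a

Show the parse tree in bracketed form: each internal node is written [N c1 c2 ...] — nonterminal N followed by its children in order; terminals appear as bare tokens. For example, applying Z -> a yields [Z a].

[X [Y [Z ( [X [Y [Z a]]] )]] & [X [Y [Z a]] & [X [Y [Z a]] & [X [Y [Z a]]]]]]

X
Y & X
Z & X
( X ) & X
( Y ) & X
( Z ) & X
( a ) & X
( a ) & Y & X
( a ) & Z & X
( a ) & a & X
( a ) & a & Y & X
( a ) & a & Z & X
( a ) & a & a & X
( a ) & a & a & Y
( a ) & a & a & Z
( a ) & a & a & a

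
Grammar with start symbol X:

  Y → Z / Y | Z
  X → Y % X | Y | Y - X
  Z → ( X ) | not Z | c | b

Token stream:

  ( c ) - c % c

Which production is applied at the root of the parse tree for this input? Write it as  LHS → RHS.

X → Y - X

[X [Y [Z ( [X [Y [Z c]]] )]] - [X [Y [Z c]] % [X [Y [Z c]]]]]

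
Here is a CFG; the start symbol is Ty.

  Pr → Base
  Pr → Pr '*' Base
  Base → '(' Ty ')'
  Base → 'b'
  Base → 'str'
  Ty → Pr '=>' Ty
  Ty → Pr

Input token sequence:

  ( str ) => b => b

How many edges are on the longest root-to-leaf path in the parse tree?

6

[Ty [Pr [Base ( [Ty [Pr [Base str]]] )]] => [Ty [Pr [Base b]] => [Ty [Pr [Base b]]]]]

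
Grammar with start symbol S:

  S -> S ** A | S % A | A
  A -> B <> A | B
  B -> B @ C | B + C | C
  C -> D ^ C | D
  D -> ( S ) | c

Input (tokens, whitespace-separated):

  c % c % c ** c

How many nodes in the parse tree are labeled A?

4

[S [S [S [S [A [B [C [D c]]]]] % [A [B [C [D c]]]]] % [A [B [C [D c]]]]] ** [A [B [C [D c]]]]]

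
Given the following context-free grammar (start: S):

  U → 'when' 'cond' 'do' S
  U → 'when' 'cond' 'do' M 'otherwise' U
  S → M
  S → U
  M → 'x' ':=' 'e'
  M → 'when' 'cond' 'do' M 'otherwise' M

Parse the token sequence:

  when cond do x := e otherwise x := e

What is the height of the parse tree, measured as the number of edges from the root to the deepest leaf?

3

[S [M when cond do [M x := e] otherwise [M x := e]]]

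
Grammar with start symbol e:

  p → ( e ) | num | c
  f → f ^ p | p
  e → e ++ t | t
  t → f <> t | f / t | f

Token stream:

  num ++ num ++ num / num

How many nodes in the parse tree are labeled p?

4

[e [e [e [t [f [p num]]]] ++ [t [f [p num]]]] ++ [t [f [p num]] / [t [f [p num]]]]]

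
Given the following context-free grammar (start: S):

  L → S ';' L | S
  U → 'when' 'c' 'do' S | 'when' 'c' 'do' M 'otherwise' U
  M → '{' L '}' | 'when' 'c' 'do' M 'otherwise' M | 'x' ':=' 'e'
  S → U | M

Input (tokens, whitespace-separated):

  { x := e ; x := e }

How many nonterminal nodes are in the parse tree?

8

[S [M { [L [S [M x := e]] ; [L [S [M x := e]]]] }]]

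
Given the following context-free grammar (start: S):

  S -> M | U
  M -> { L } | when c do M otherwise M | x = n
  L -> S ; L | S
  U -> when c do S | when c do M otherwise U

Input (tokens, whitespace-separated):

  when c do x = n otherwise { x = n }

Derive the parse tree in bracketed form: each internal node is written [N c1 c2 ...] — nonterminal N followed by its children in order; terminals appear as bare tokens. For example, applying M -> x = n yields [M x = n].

S
M
when c do M otherwise M
when c do x = n otherwise M
when c do x = n otherwise { L }
when c do x = n otherwise { S }
when c do x = n otherwise { M }
when c do x = n otherwise { x = n }

[S [M when c do [M x = n] otherwise [M { [L [S [M x = n]]] }]]]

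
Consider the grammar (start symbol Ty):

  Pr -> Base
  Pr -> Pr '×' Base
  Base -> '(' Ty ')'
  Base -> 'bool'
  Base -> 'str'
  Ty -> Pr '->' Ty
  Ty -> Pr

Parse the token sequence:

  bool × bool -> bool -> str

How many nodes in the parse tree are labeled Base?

4

[Ty [Pr [Pr [Base bool]] × [Base bool]] -> [Ty [Pr [Base bool]] -> [Ty [Pr [Base str]]]]]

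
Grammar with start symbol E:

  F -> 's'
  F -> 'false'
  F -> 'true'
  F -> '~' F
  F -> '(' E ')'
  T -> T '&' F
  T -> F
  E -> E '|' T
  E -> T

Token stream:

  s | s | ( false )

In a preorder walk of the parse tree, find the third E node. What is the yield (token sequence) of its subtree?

s

[E [E [E [T [F s]]] | [T [F s]]] | [T [F ( [E [T [F false]]] )]]]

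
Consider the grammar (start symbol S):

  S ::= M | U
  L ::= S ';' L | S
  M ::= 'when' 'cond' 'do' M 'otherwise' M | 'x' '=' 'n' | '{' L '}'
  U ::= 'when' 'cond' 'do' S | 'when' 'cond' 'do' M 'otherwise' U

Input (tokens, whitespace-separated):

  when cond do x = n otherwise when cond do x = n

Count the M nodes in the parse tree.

[S [U when cond do [M x = n] otherwise [U when cond do [S [M x = n]]]]]

2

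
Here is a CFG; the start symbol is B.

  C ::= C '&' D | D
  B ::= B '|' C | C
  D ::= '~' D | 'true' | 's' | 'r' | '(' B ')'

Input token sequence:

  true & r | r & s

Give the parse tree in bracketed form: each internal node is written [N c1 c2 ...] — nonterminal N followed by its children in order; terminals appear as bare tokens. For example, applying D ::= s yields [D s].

B
B | C
C | C
C & D | C
D & D | C
true & D | C
true & r | C
true & r | C & D
true & r | D & D
true & r | r & D
true & r | r & s

[B [B [C [C [D true]] & [D r]]] | [C [C [D r]] & [D s]]]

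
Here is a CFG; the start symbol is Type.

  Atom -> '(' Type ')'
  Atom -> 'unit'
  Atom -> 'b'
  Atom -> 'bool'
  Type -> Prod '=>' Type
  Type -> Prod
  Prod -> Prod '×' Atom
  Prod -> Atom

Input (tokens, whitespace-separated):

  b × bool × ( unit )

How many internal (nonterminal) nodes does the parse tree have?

[Type [Prod [Prod [Prod [Atom b]] × [Atom bool]] × [Atom ( [Type [Prod [Atom unit]]] )]]]

10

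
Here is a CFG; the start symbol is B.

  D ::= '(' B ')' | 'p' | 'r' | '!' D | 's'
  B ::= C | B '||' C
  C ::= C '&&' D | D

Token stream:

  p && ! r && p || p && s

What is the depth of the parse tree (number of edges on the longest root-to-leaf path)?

6

[B [B [C [C [C [D p]] && [D ! [D r]]] && [D p]]] || [C [C [D p]] && [D s]]]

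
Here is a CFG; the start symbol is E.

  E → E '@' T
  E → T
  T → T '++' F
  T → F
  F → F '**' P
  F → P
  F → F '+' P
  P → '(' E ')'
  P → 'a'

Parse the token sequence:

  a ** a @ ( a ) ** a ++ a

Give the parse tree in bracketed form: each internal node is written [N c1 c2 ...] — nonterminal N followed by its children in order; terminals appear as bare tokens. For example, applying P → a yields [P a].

E
E @ T
T @ T
F @ T
F ** P @ T
P ** P @ T
a ** P @ T
a ** a @ T
a ** a @ T ++ F
a ** a @ F ++ F
a ** a @ F ** P ++ F
a ** a @ P ** P ++ F
a ** a @ ( E ) ** P ++ F
a ** a @ ( T ) ** P ++ F
a ** a @ ( F ) ** P ++ F
a ** a @ ( P ) ** P ++ F
a ** a @ ( a ) ** P ++ F
a ** a @ ( a ) ** a ++ F
a ** a @ ( a ) ** a ++ P
a ** a @ ( a ) ** a ++ a

[E [E [T [F [F [P a]] ** [P a]]]] @ [T [T [F [F [P ( [E [T [F [P a]]]] )]] ** [P a]]] ++ [F [P a]]]]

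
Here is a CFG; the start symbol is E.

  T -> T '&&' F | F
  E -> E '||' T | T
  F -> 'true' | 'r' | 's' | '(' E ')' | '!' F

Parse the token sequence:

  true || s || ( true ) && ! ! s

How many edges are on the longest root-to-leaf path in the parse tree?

7

[E [E [E [T [F true]]] || [T [F s]]] || [T [T [F ( [E [T [F true]]] )]] && [F ! [F ! [F s]]]]]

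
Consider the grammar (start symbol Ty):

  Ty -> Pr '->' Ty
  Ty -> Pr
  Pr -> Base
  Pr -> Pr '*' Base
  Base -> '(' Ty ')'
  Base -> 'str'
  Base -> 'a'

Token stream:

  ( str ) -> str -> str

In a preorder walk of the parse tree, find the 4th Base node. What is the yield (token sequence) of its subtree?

[Ty [Pr [Base ( [Ty [Pr [Base str]]] )]] -> [Ty [Pr [Base str]] -> [Ty [Pr [Base str]]]]]

str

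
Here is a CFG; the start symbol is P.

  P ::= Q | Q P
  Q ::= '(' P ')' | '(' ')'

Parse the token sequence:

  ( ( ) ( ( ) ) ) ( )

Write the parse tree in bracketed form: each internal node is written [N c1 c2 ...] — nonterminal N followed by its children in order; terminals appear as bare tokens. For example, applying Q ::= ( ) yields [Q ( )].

P
Q P
( P ) P
( Q P ) P
( ( ) P ) P
( ( ) Q ) P
( ( ) ( P ) ) P
( ( ) ( Q ) ) P
( ( ) ( ( ) ) ) P
( ( ) ( ( ) ) ) Q
( ( ) ( ( ) ) ) ( )

[P [Q ( [P [Q ( )] [P [Q ( [P [Q ( )]] )]]] )] [P [Q ( )]]]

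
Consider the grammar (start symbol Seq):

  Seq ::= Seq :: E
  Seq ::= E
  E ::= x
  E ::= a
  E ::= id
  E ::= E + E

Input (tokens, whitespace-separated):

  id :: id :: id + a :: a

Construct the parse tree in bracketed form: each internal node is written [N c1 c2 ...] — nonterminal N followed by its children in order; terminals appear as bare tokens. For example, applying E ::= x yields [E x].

[Seq [Seq [Seq [Seq [E id]] :: [E id]] :: [E [E id] + [E a]]] :: [E a]]

Seq
Seq :: E
Seq :: E :: E
Seq :: E :: E :: E
E :: E :: E :: E
id :: E :: E :: E
id :: id :: E :: E
id :: id :: E + E :: E
id :: id :: id + E :: E
id :: id :: id + a :: E
id :: id :: id + a :: a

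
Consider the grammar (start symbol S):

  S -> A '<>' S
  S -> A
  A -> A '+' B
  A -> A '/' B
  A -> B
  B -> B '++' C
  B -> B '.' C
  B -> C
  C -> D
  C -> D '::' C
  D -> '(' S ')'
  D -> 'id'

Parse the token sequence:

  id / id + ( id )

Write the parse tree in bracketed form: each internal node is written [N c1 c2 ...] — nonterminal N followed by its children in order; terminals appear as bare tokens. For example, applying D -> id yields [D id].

[S [A [A [A [B [C [D id]]]] / [B [C [D id]]]] + [B [C [D ( [S [A [B [C [D id]]]]] )]]]]]

S
A
A + B
A / B + B
B / B + B
C / B + B
D / B + B
id / B + B
id / C + B
id / D + B
id / id + B
id / id + C
id / id + D
id / id + ( S )
id / id + ( A )
id / id + ( B )
id / id + ( C )
id / id + ( D )
id / id + ( id )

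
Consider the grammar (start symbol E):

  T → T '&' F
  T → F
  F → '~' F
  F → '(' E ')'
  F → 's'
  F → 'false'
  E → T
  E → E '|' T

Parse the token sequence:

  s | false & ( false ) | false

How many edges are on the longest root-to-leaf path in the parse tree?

[E [E [E [T [F s]]] | [T [T [F false]] & [F ( [E [T [F false]]] )]]] | [T [F false]]]

7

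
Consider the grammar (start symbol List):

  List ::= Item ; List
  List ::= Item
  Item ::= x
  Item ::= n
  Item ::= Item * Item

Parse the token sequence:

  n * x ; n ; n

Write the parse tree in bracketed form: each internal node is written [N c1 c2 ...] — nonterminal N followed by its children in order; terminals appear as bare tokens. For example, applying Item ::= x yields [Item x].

[List [Item [Item n] * [Item x]] ; [List [Item n] ; [List [Item n]]]]

List
Item ; List
Item * Item ; List
n * Item ; List
n * x ; List
n * x ; Item ; List
n * x ; n ; List
n * x ; n ; Item
n * x ; n ; n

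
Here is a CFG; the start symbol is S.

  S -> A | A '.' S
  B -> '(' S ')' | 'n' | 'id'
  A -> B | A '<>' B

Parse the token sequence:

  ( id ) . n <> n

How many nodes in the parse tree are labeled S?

3

[S [A [B ( [S [A [B id]]] )]] . [S [A [A [B n]] <> [B n]]]]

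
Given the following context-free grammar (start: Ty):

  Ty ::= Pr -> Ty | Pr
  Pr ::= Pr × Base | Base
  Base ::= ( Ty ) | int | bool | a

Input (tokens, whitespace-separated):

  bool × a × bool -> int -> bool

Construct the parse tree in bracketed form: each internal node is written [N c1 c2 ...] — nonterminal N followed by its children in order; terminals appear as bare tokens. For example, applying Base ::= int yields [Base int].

[Ty [Pr [Pr [Pr [Base bool]] × [Base a]] × [Base bool]] -> [Ty [Pr [Base int]] -> [Ty [Pr [Base bool]]]]]

Ty
Pr -> Ty
Pr × Base -> Ty
Pr × Base × Base -> Ty
Base × Base × Base -> Ty
bool × Base × Base -> Ty
bool × a × Base -> Ty
bool × a × bool -> Ty
bool × a × bool -> Pr -> Ty
bool × a × bool -> Base -> Ty
bool × a × bool -> int -> Ty
bool × a × bool -> int -> Pr
bool × a × bool -> int -> Base
bool × a × bool -> int -> bool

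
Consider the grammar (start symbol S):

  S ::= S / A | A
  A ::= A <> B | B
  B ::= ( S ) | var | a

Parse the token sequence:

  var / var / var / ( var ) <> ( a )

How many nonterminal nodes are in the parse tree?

[S [S [S [S [A [B var]]] / [A [B var]]] / [A [B var]]] / [A [A [B ( [S [A [B var]]] )]] <> [B ( [S [A [B a]]] )]]]

20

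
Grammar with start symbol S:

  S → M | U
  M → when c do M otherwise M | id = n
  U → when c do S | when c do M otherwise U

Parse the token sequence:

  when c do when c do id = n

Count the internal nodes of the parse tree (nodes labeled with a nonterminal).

[S [U when c do [S [U when c do [S [M id = n]]]]]]

6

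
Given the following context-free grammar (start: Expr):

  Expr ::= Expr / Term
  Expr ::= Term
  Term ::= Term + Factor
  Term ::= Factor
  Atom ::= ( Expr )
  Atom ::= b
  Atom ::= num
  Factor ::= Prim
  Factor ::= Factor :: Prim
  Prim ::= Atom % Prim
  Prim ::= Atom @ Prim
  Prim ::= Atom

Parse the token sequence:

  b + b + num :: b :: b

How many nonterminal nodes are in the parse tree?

[Expr [Term [Term [Term [Factor [Prim [Atom b]]]] + [Factor [Prim [Atom b]]]] + [Factor [Factor [Factor [Prim [Atom num]]] :: [Prim [Atom b]]] :: [Prim [Atom b]]]]]

19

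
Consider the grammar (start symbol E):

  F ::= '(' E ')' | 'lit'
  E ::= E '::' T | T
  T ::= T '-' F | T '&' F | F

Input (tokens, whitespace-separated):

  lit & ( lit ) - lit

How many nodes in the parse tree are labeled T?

[E [T [T [T [F lit]] & [F ( [E [T [F lit]]] )]] - [F lit]]]

4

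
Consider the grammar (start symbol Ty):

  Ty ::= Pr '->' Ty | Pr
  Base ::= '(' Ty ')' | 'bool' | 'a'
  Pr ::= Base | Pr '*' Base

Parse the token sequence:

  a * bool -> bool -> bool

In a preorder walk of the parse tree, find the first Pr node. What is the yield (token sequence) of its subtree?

a * bool

[Ty [Pr [Pr [Base a]] * [Base bool]] -> [Ty [Pr [Base bool]] -> [Ty [Pr [Base bool]]]]]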